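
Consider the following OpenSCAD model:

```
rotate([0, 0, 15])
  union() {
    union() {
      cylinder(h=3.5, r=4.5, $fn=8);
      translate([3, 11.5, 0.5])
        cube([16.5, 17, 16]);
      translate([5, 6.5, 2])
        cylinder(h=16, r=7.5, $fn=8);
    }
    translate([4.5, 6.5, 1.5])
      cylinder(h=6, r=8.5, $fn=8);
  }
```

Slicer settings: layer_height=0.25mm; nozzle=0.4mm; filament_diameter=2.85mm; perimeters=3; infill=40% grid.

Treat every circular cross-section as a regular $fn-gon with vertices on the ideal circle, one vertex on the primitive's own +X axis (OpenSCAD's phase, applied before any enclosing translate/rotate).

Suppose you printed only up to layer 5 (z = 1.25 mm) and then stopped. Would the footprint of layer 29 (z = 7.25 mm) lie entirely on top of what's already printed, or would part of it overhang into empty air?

Compare the two slices. At z = 1.25: the cylinder: section is a regular 8-gon, circumradius r=4.5 (area = (8/2)·4.500²·sin(360°/8) = 57.28 mm²); the 16.5×17 cube at (3, 11.5) contributes its full rectangle (area 280.50 mm²); the cylinder at (5, 6.5) is not intersected at this z (z outside [2, 18]); Taking the union: the 2 present regions are separate (no shared area or edge), so areas and boundary lengths simply add and each stays a separate island — area = 337.78 mm²; the cylinder at (4.5, 6.5) is absent (z outside [1.5, 7.5]); Taking the union: only the result so far is present, so the union is just that shape — area = 337.78 mm²; (whole slice rotated 15° about Z — lengths, areas and connectivity unchanged). At z = 7.25: the cylinder is absent (z outside [0, 3.5]); the 16.5×17 cube at (3, 11.5) contributes its full rectangle (area 280.50 mm²); the cylinder at (5, 6.5): section is a regular 8-gon, circumradius r=7.5 (area = (8/2)·7.500²·sin(360°/8) = 159.10 mm²); Taking the union: the regions partially overlap — summed areas 439.60 mm² minus the doubly-counted overlap 11.62 mm² gives 427.98 mm² — area = 427.98 mm²; the r=8.5 cylinder at (4.5, 6.5) contributes a regular 8-gon of circumradius 8.5 (area = (8/2)·8.500²·sin(360°/8) = 204.35 mm²); Taking the union: the regions partially overlap — summed areas 632.33 mm² minus the doubly-counted overlap 166.03 mm² gives 466.30 mm² — area = 466.30 mm²; (whole slice rotated 15° about Z — lengths, areas and connectivity unchanged). Checking containment: at z = 7.25 the cross-section extends beyond the z = 1.25 cross-section by about 159.30 mm².

part overhangs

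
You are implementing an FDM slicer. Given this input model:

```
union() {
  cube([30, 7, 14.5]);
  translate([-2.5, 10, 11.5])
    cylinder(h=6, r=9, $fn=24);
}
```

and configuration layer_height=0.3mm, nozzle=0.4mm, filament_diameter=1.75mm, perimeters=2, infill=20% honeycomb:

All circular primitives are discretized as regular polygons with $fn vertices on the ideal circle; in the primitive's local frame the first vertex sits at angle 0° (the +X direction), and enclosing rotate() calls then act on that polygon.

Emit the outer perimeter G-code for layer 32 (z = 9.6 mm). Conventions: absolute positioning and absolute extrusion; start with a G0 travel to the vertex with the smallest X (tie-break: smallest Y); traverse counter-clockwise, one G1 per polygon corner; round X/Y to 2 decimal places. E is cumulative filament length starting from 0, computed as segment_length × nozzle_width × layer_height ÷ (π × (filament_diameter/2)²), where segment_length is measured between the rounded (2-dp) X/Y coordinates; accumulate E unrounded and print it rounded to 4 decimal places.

G0 X0.00 Y0.00 Z9.60
G1 X30.00 Y0.00 E1.4967
G1 X30.00 Y7.00 E1.8459
G1 X0.00 Y7.00 E3.3426
G1 X0.00 Y0.00 E3.6919

At z = 9.6 mm: the cube is present — its section is the full 30×7 rectangle; the cylinder at (-2.5, 10) is absent (z outside [11.5, 17.5]); Merging all regions: only the 30×7 cube is present, so the union is just that shape — 1 connected region. The outline is a single polygon with 4 vertices. Extrusion per mm of travel: 0.4 × 0.3 / (π × 0.875²) = 0.049890. Accumulating E over each segment gives final E = 3.6919.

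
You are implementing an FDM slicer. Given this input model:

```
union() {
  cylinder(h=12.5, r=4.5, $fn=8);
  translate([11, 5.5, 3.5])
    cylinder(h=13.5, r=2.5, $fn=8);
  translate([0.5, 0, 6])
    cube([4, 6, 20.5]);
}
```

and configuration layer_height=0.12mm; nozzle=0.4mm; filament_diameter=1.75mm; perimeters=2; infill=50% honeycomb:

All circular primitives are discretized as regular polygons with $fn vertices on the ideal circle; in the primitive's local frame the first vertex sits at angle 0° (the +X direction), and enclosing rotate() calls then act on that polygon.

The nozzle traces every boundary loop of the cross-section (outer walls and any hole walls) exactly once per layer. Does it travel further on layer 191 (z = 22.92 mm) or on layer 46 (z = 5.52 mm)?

layer 46 (z = 5.52 mm)

Layer 191 (z = 22.92): the cylinder is absent (z outside [0, 12.5]); the cylinder at (11, 5.5) is absent (z outside [3.5, 17]); the cube at (0.5, 0) is present — its section is the full 4×6 rectangle (perimeter 20.00 mm); Merging all regions: only the 4×6 cube at (0.5, 0) is present, so the union is just that shape — boundary = 20.00 mm. So its perimeter = 20.00 mm. Layer 46 (z = 5.52): the cylinder: section is a regular 8-gon, circumradius r=4.5 (perimeter = 2·8·4.500·sin(180°/8) = 27.55 mm); the r=2.5 cylinder at (11, 5.5) gives a regular 8-gon of circumradius 2.5 (constant along its height) (perimeter = 2·8·2.500·sin(180°/8) = 15.31 mm); the cube at (0.5, 0) is not intersected at this z (z outside [6, 26.5]); Combining (union): the 2 present regions are separate (no shared area or edge), so areas and boundary lengths simply add and each stays a separate island — boundary = 42.86 mm. So its perimeter = 42.86 mm. Layer 46 is larger (42.86 vs 20.00 mm).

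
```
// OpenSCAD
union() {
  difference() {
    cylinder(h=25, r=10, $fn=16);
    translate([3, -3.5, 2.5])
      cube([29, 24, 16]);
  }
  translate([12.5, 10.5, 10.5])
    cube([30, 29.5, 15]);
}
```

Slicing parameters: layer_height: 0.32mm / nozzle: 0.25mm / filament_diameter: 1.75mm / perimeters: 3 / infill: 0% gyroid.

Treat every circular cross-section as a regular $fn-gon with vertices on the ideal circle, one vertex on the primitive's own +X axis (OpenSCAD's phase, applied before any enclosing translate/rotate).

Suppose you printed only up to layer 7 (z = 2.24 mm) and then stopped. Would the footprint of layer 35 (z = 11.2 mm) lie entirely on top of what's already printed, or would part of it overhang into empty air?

Compare the two slices. At z = 2.24: the r=10 cylinder contributes a regular 16-gon of circumradius 10 (area = (16/2)·10.000²·sin(360°/16) = 306.15 mm²); the cube at (3, -3.5) is absent (z outside [2.5, 18.5]); Taking the first minus the rest: none of the subtracted shapes is present at this height, so the r=10 cylinder is unchanged — area = 306.15 mm²; the cube at (12.5, 10.5) does not reach this height (z outside [10.5, 25.5]); Combining (union): only the result so far is present, so the union is just that shape — area = 306.15 mm². At z = 11.2: the r=10 cylinder contributes a regular 16-gon of circumradius 10 (area = (16/2)·10.000²·sin(360°/16) = 306.15 mm²); the 29×24 cube at (3, -3.5) contributes its full rectangle (area 696.00 mm²); Taking the first minus the rest: starting from the r=10 cylinder (306.15 mm²), the 29×24 cube at (3, -3.5) partially overlaps it — only the 70.71 mm² overlap (of its 696.00 mm²) is removed, clipping the outline — area = 235.43 mm²; the cube at (12.5, 10.5) (footprint 30×29.5) is included at this height (area 885.00 mm²); Combining (union): the 2 present regions are separate (no shared area or edge), so areas and boundary lengths simply add and each stays a separate island — area = 1120.43 mm². Checking containment: at z = 11.2 the cross-section extends beyond the z = 2.24 cross-section by about 885.00 mm².

part overhangs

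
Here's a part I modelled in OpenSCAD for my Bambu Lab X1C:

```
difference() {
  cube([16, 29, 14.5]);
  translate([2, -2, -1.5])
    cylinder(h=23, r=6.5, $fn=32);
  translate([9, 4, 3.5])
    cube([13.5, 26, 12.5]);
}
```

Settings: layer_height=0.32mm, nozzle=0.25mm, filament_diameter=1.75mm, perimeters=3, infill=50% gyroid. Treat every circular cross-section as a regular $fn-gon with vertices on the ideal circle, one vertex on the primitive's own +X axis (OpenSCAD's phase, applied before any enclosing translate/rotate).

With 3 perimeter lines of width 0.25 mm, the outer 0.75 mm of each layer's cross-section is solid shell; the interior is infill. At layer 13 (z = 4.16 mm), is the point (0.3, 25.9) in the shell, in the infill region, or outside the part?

At z = 4.16 mm: the cube is present — its section is the full 16×29 rectangle; the r=6.5 cylinder at (2, -2) gives a regular 32-gon of circumradius 6.5 (constant along its height); the cube at (9, 4) (footprint 13.5×26) is included at this height; Subtracting the remaining from the first: starting from the 16×29 cube, the r=6.5 cylinder at (2, -2) partially overlaps it — only the 28.97 mm² overlap (of its 131.88 mm²) is removed, clipping the outline; the 13.5×26 cube at (9, 4) partially overlaps it — only the 175.00 mm² overlap (of its 351.00 mm²) is removed, clipping the outline — 1 connected region. Overall, the cross-section is a single solid region. The nearest boundary edge runs (0.00, 4.15)→(0.00, 29.00); distance from the point to it = 0.30 mm. The point is inside the cross-section, 0.30 mm from the nearest boundary — within the 0.75 mm shell band (3 × 0.25).

shell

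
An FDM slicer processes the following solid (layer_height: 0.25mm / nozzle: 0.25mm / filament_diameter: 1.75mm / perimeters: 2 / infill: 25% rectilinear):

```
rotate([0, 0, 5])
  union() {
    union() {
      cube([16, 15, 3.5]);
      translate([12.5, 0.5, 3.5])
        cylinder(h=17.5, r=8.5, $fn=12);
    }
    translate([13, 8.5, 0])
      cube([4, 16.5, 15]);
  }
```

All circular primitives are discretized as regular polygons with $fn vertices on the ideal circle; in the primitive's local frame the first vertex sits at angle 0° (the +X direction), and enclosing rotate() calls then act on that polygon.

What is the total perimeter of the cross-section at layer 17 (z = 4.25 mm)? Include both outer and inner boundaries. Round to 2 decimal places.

90.65 mm

At z = 4.25 mm: the cube is absent (z outside [0, 3.5]); the r=8.5 cylinder at (12.5, 0.5) gives a regular 12-gon of circumradius 8.5 (constant along its height) (perimeter = 2·12·8.500·sin(180°/12) = 52.80 mm); Taking the union: only the r=8.5 cylinder at (12.5, 0.5) is present, so the union is just that shape — boundary = 52.80 mm; the cube at (13, 8.5) is present — its section is the full 4×16.5 rectangle (perimeter 41.00 mm); Taking the union: the regions partially overlap (shared area 0.25 mm²), so the edge portions inside another operand are dropped and the merged outline is re-measured after clipping — boundary = 90.65 mm; (rotated 5° about Z; rotation is an isometry so areas/perimeters/island counts are preserved). Overall, the cross-section is a single solid region. Total boundary length (outer) = 90.65 mm.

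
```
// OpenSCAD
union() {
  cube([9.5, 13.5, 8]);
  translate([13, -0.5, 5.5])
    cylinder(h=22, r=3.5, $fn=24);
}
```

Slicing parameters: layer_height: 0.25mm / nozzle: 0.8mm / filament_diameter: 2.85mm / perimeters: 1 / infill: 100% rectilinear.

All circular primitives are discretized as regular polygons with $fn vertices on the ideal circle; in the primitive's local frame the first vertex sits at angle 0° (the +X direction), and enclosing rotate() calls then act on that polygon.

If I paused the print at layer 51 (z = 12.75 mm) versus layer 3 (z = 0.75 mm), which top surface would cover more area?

layer 3 (z = 0.75 mm)

Layer 51 (z = 12.75): the cube is absent (z outside [0, 8]); the cylinder at (13, -0.5): section is a regular 24-gon, circumradius r=3.5 (area = (24/2)·3.500²·sin(360°/24) = 38.05 mm²); Combining (union): only the r=3.5 cylinder at (13, -0.5) is present, so the union is just that shape — area = 38.05 mm². So its area = 38.05 mm². Layer 3 (z = 0.75): the 9.5×13.5 cube contributes its full rectangle (area 128.25 mm²); the cylinder at (13, -0.5) does not reach this height (z outside [5.5, 27.5]); Combining (union): only the 9.5×13.5 cube is present, so the union is just that shape — area = 128.25 mm². So its area = 128.25 mm². Layer 3 is larger (128.25 vs 38.05 mm²).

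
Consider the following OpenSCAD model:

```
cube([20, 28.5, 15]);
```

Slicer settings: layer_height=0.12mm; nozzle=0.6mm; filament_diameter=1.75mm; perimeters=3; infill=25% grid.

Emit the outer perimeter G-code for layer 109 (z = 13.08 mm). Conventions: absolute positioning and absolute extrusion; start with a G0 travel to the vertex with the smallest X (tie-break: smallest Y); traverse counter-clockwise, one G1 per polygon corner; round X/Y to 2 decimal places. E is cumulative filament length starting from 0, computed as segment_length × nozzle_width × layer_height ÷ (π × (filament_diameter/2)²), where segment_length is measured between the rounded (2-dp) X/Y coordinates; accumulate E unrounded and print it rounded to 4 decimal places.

G0 X0.00 Y0.00 Z13.08
G1 X20.00 Y0.00 E0.5987
G1 X20.00 Y28.50 E1.4518
G1 X0.00 Y28.50 E2.0505
G1 X0.00 Y0.00 E2.9036

At z = 13.08 mm: the cube (footprint 20×28.5) is included at this height. The outline is a single polygon with 4 vertices. Extrusion per mm of travel: 0.6 × 0.12 / (π × 0.875²) = 0.029934. Accumulating E over each segment gives final E = 2.9036.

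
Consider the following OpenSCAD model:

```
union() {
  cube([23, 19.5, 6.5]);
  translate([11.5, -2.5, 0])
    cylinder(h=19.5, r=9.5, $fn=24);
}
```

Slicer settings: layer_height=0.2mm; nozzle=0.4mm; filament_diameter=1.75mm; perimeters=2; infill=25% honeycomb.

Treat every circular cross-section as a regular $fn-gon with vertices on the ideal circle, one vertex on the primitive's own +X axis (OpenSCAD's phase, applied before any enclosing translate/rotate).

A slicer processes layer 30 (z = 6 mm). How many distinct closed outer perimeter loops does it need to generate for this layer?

1

At z = 6 mm: the 23×19.5 cube contributes its full rectangle; the r=9.5 cylinder at (11.5, -2.5) gives a regular 24-gon of circumradius 9.5 (constant along its height); Combining (union): the regions partially overlap (shared area 93.47 mm²), so overlapping operands fuse into one piece — 1 connected region. The result has 1 disconnected region.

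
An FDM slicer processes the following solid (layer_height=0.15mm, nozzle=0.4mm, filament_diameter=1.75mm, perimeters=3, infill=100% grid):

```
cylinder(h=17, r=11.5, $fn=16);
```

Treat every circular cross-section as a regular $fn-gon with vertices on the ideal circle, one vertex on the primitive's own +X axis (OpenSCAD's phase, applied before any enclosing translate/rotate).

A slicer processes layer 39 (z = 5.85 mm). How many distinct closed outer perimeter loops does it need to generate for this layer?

1

At z = 5.85 mm: the r=11.5 cylinder gives a regular 16-gon of circumradius 11.5 (constant along its height). The result has 1 disconnected region.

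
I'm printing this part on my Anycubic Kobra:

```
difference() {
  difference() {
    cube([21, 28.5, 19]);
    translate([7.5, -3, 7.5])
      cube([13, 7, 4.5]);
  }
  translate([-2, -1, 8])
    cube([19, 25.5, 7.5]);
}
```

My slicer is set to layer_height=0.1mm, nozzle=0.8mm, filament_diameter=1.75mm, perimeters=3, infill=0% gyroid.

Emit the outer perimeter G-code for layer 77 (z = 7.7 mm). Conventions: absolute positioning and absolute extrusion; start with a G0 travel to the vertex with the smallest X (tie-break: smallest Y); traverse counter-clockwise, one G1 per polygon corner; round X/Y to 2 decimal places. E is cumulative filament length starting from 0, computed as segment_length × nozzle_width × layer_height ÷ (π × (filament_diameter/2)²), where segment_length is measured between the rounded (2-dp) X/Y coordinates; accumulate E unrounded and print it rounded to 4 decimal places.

At z = 7.7 mm: the cube is present — its section is the full 21×28.5 rectangle; the cube at (7.5, -3) is present — its section is the full 13×7 rectangle; Taking the first minus the rest: starting from the 21×28.5 cube, the 13×7 cube at (7.5, -3) partially overlaps it — only the 52.00 mm² overlap (of its 91.00 mm²) is removed, clipping the outline — 1 connected region; the cube at (-2, -1) is absent (z outside [8, 15.5]); Taking the first minus the rest: none of the subtracted shapes is present at this height, so the result so far is unchanged — 1 connected region. The outline is a single polygon with 8 vertices. Extrusion per mm of travel: 0.8 × 0.1 / (π × 0.875²) = 0.033260. Accumulating E over each segment gives final E = 3.5588.

G0 X0.00 Y0.00 Z7.70
G1 X7.50 Y0.00 E0.2495
G1 X7.50 Y4.00 E0.3825
G1 X20.50 Y4.00 E0.8149
G1 X20.50 Y0.00 E0.9479
G1 X21.00 Y0.00 E0.9645
G1 X21.00 Y28.50 E1.9125
G1 X0.00 Y28.50 E2.6109
G1 X0.00 Y0.00 E3.5588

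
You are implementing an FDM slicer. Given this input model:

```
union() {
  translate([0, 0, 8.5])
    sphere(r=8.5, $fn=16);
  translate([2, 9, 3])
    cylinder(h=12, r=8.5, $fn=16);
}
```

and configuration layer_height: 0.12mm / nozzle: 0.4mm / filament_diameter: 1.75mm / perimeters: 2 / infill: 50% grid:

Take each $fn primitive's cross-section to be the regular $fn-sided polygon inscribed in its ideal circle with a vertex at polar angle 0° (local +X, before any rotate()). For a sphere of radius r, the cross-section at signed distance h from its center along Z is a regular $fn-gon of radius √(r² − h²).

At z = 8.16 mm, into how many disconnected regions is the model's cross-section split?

1

At z = 8.16 mm: the r=8.5 sphere slices to a regular 16-gon of circumradius 8.493 (√(r²−h²) with h=0.34 from center); the r=8.5 cylinder at (2, 9) gives a regular 16-gon of circumradius 8.5 (constant along its height); Combining (union): the regions partially overlap (shared area 74.56 mm²), so overlapping operands fuse into one piece — 1 connected region. The result has 1 disconnected region.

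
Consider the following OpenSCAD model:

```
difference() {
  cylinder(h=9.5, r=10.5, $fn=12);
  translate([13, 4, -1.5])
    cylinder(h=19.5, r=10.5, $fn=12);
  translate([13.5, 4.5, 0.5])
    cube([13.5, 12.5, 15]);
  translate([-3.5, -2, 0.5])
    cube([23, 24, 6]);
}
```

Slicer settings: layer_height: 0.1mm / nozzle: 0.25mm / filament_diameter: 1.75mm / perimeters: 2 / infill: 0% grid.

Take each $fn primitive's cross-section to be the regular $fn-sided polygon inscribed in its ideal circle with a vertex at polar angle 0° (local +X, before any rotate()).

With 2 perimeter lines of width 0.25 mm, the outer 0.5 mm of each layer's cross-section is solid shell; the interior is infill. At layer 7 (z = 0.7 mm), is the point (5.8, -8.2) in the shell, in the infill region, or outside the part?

At z = 0.7 mm: the cylinder: section is a regular 12-gon, circumradius r=10.5; the r=10.5 cylinder at (13, 4) contributes a regular 12-gon of circumradius 10.5; the cube at (13.5, 4.5) (footprint 13.5×12.5) is included at this height; the 23×24 cube at (-3.5, -2) contributes its full rectangle; Taking the first minus the rest: starting from the r=10.5 cylinder, the r=10.5 cylinder at (13, 4) partially overlaps it — only the 74.03 mm² overlap (of its 330.75 mm²) is removed, clipping the outline; the 13.5×12.5 cube at (13.5, 4.5) misses the remaining region (no effect); the 23×24 cube at (-3.5, -2) partially overlaps it — only the 81.81 mm² overlap (of its 552.00 mm²) is removed, clipping the outline — 1 connected region. Overall, the cross-section is a single solid region. The nearest boundary edge runs (8.93, -5.41)→(5.25, -9.09); distance from the point to it = 0.24 mm. The point is inside the cross-section, 0.24 mm from the nearest boundary — within the 0.5 mm shell band (2 × 0.25).

shell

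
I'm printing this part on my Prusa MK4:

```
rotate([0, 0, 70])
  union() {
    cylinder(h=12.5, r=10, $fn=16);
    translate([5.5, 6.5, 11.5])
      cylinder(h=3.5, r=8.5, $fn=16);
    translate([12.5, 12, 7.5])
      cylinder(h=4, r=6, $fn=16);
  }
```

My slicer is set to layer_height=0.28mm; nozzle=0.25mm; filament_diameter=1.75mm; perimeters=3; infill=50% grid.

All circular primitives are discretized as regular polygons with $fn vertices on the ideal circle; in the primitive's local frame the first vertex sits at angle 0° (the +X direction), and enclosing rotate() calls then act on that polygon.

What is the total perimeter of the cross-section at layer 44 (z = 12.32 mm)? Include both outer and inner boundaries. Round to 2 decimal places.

75.81 mm

At z = 12.32 mm: the r=10 cylinder contributes a regular 16-gon of circumradius 10 (perimeter = 2·16·10.000·sin(180°/16) = 62.43 mm); the cylinder at (5.5, 6.5): section is a regular 16-gon, circumradius r=8.5 (perimeter = 2·16·8.500·sin(180°/16) = 53.06 mm); the cylinder at (12.5, 12) is absent (z outside [7.5, 11.5]); Combining (union): the regions partially overlap (shared area 111.41 mm²), so the edge portions inside another operand are dropped and the merged outline is re-measured after clipping — boundary = 75.81 mm; (whole slice rotated 70° about Z — lengths, areas and connectivity unchanged). Overall, the cross-section is a single solid region. Total boundary length (outer) = 75.81 mm.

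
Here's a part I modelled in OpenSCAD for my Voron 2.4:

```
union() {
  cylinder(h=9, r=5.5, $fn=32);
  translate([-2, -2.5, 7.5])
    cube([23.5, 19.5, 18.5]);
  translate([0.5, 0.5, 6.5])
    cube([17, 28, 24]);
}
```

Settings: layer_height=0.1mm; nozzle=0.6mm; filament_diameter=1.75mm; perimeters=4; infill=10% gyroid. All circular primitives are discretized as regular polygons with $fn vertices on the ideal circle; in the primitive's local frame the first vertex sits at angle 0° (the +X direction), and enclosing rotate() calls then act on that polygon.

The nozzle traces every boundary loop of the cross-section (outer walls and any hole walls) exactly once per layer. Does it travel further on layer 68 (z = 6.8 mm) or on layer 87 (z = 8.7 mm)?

layer 87 (z = 8.7 mm)

Layer 68 (z = 6.8): the cylinder: section is a regular 32-gon, circumradius r=5.5 (perimeter = 2·32·5.500·sin(180°/32) = 34.50 mm); the cube at (-2, -2.5) is absent (z outside [7.5, 26]); the cube at (0.5, 0.5) (footprint 17×28) is included at this height (perimeter 90.00 mm); Taking the union: the regions partially overlap (shared area 18.38 mm²), so the edge portions inside another operand are dropped and the merged outline is re-measured after clipping — boundary = 106.98 mm. So its perimeter = 106.98 mm. Layer 87 (z = 8.7): the r=5.5 cylinder contributes a regular 32-gon of circumradius 5.5 (perimeter = 2·32·5.500·sin(180°/32) = 34.50 mm); the cube at (-2, -2.5) is present — its section is the full 23.5×19.5 rectangle (perimeter 86.00 mm); the cube at (0.5, 0.5) (footprint 17×28) is included at this height (perimeter 90.00 mm); Combining (union): the regions partially overlap (shared area 333.04 mm²), so the edge portions inside another operand are dropped and the merged outline is re-measured after clipping — boundary = 115.74 mm. So its perimeter = 115.74 mm. Layer 87 is larger (115.74 vs 106.98 mm).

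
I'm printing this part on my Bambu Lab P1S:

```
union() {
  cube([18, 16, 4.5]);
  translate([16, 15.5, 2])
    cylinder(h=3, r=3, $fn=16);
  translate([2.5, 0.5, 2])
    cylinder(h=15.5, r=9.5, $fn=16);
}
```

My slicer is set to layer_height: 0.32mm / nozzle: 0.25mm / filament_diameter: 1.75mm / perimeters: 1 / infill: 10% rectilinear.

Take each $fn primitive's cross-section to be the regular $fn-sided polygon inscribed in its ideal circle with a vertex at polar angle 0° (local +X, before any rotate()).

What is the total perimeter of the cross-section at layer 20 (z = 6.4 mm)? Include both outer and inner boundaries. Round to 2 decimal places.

59.31 mm

At z = 6.4 mm: the cube is absent (z outside [0, 4.5]); the cylinder at (16, 15.5) is not intersected at this z (z outside [2, 5]); the cylinder at (2.5, 0.5): section is a regular 16-gon, circumradius r=9.5 (perimeter = 2·16·9.500·sin(180°/16) = 59.31 mm); Taking the union: only the r=9.5 cylinder at (2.5, 0.5) is present, so the union is just that shape — boundary = 59.31 mm. Overall, the cross-section is a single solid region. Total boundary length (outer) = 59.31 mm.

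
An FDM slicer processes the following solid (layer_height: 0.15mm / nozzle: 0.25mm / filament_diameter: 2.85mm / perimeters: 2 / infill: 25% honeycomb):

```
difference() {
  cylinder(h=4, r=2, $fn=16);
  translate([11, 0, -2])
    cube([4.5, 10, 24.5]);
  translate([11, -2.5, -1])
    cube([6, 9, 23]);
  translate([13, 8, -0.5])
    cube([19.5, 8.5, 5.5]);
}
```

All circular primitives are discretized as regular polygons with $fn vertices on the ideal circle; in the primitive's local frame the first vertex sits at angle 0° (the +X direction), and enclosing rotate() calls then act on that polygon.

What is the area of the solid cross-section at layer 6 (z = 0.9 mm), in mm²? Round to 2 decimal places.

12.25 mm²

At z = 0.9 mm: the r=2 cylinder contributes a regular 16-gon of circumradius 2 (area = (16/2)·2.000²·sin(360°/16) = 12.25 mm²); the cube at (11, 0) is present — its section is the full 4.5×10 rectangle (area 45.00 mm²); the cube at (11, -2.5) is present — its section is the full 6×9 rectangle (area 54.00 mm²); the cube at (13, 8) (footprint 19.5×8.5) is included at this height (area 165.75 mm²); Taking the first minus the rest: starting from the r=2 cylinder (12.25 mm²), the 4.5×10 cube at (11, 0) misses the remaining region (no effect); the 6×9 cube at (11, -2.5) misses the remaining region (no effect); the 19.5×8.5 cube at (13, 8) misses the remaining region (no effect) — area = 12.25 mm². Overall, the cross-section is a single solid region. Net area = 12.25 mm².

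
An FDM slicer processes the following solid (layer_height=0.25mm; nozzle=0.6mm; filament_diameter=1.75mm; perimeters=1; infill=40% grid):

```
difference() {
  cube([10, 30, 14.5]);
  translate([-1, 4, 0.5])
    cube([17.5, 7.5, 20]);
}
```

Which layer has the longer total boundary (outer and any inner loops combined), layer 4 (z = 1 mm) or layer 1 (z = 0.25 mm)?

Layer 4 (z = 1): the cube is present — its section is the full 10×30 rectangle (perimeter 80.00 mm); the cube at (-1, 4) (footprint 17.5×7.5) is included at this height (perimeter 50.00 mm); After the difference (first − rest): starting from the 10×30 cube, the 17.5×7.5 cube at (-1, 4) partially overlaps it — only the 75.00 mm² overlap (of its 131.25 mm²) is removed, clipping the outline — boundary = 85.00 mm. So its perimeter = 85.00 mm. Layer 1 (z = 0.25): the cube (footprint 10×30) is included at this height (perimeter 80.00 mm); the cube at (-1, 4) is absent (z outside [0.5, 20.5]); Taking the first minus the rest: none of the subtracted shapes is present at this height, so the 10×30 cube is unchanged — boundary = 80.00 mm. So its perimeter = 80.00 mm. Layer 4 is larger (85.00 vs 80.00 mm).

layer 4 (z = 1 mm)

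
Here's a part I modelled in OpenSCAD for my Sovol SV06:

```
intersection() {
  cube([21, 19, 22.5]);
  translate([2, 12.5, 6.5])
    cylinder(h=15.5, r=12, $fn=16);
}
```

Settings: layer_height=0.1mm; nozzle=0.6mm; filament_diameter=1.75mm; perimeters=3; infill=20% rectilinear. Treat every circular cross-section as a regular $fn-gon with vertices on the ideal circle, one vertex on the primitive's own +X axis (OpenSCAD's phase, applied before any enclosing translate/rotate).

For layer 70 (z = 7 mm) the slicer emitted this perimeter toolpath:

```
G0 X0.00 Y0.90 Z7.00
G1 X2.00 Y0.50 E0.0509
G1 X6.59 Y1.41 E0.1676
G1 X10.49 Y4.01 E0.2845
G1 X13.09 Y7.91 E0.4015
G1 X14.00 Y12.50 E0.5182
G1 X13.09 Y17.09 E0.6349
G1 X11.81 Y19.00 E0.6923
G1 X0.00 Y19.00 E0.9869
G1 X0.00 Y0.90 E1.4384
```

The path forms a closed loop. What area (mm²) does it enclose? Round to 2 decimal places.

Apply the shoelace formula to the sequence of (X, Y) vertices; enclosed area = 219.82 mm².

219.82 mm²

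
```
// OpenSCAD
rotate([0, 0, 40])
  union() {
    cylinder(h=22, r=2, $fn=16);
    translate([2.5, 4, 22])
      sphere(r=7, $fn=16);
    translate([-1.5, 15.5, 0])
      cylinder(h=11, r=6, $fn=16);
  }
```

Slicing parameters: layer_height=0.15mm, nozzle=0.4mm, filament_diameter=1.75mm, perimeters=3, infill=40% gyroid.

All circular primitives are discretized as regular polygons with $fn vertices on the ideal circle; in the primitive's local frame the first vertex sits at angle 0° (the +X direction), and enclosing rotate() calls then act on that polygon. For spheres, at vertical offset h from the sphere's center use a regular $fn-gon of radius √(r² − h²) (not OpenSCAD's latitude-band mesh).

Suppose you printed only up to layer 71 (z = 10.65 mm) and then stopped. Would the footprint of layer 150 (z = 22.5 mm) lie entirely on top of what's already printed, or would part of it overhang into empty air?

part overhangs

Compare the two slices. At z = 10.65: the r=2 cylinder gives a regular 16-gon of circumradius 2 (constant along its height) (area = (16/2)·2.000²·sin(360°/16) = 12.25 mm²); the sphere at (2.5, 4) does not reach this height (|z−center|=11.350 > r=7); the r=6 cylinder at (-1.5, 15.5) contributes a regular 16-gon of circumradius 6 (area = (16/2)·6.000²·sin(360°/16) = 110.21 mm²); Taking the union: the 2 present regions are separate (no shared area or edge), so areas and boundary lengths simply add and each stays a separate island — area = 122.46 mm²; (whole slice rotated 40° about Z — lengths, areas and connectivity unchanged). At z = 22.5: the cylinder does not reach this height (z outside [0, 22]); the sphere at (2.5, 4): section is a regular 16-gon, circumradius = √(r²−h²) = √(7²−0.5²) = 6.982 (area = (16/2)·6.982²·sin(360°/16) = 149.25 mm²); the cylinder at (-1.5, 15.5) does not reach this height (z outside [0, 11]); Combining (union): only the r=7 sphere at (2.5, 4) is present, so the union is just that shape — area = 149.25 mm²; (rotated 40° about Z; rotation is an isometry so areas/perimeters/island counts are preserved). Checking containment: at z = 22.5 the cross-section extends beyond the z = 10.65 cross-section by about 135.33 mm².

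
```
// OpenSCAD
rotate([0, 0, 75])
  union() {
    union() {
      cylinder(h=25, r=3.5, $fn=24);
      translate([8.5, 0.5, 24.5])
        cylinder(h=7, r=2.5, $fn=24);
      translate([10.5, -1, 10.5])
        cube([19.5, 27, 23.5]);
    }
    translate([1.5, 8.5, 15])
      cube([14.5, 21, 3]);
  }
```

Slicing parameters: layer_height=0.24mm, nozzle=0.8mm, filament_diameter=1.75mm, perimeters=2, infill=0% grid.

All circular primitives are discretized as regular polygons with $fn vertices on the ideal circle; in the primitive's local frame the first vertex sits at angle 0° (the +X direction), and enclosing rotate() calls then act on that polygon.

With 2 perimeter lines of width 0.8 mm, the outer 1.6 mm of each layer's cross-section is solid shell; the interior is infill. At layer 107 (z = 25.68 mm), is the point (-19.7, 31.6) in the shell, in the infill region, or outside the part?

outside

At z = 25.68 mm: the cylinder does not reach this height (z outside [0, 25]); the cylinder at (8.5, 0.5): section is a regular 24-gon, circumradius r=2.5; the 19.5×27 cube at (10.5, -1) contributes its full rectangle; Combining (union): the regions partially overlap (shared area 0.98 mm²), so overlapping operands fuse into one piece — 1 connected region; the cube at (1.5, 8.5) does not reach this height (z outside [15, 18]); Merging all regions: only the result so far is present, so the union is just that shape — 1 connected region; (rotated 75° about Z; rotation is an isometry so areas/perimeters/island counts are preserved). Overall, the cross-section is a single solid region. Undo the 75° rotation: the query point maps to (25.425, 27.207) in the un-rotated model frame. The nearest boundary edge runs (10.50, 26.00)→(30.00, 26.00); distance from the point to it = 1.21 mm. The point is not inside any of the regions above, so it lies outside the cross-section (1.21 mm from the nearest boundary).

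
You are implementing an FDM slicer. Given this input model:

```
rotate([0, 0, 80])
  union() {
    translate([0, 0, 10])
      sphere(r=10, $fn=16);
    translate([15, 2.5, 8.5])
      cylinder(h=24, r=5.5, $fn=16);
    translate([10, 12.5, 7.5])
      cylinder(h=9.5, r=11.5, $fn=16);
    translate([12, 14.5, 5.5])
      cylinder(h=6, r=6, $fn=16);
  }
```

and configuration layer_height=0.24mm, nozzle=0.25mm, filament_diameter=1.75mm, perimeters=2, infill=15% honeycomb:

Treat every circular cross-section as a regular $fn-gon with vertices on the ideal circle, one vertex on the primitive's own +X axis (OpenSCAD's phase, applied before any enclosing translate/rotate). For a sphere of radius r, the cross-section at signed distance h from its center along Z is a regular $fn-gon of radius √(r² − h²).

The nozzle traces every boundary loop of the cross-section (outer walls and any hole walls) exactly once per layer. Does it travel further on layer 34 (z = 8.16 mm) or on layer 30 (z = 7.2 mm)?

layer 34 (z = 8.16 mm)

Layer 34 (z = 8.16): the r=10 sphere slices to a regular 16-gon of circumradius 9.829 (√(r²−h²) with h=1.84 from center) (perimeter = 2·16·9.829·sin(180°/16) = 61.36 mm); the cylinder at (15, 2.5) is absent (z outside [8.5, 32.5]); the cylinder at (10, 12.5): section is a regular 16-gon, circumradius r=11.5 (perimeter = 2·16·11.500·sin(180°/16) = 71.79 mm); the r=6 cylinder at (12, 14.5) gives a regular 16-gon of circumradius 6 (constant along its height) (perimeter = 2·16·6.000·sin(180°/16) = 37.46 mm); Merging all regions: the regions partially overlap (shared area 157.28 mm²), so the edge portions inside another operand are dropped and the merged outline is re-measured after clipping — boundary = 103.32 mm; (whole slice rotated 80° about Z — lengths, areas and connectivity unchanged). So its perimeter = 103.32 mm. Layer 30 (z = 7.2): the sphere: section is a regular 16-gon, circumradius = √(r²−h²) = √(10²−2.8²) = 9.600 (perimeter = 2·16·9.600·sin(180°/16) = 59.93 mm); the cylinder at (15, 2.5) is absent (z outside [8.5, 32.5]); the cylinder at (10, 12.5) is not intersected at this z (z outside [7.5, 17]); the cylinder at (12, 14.5): section is a regular 16-gon, circumradius r=6 (perimeter = 2·16·6.000·sin(180°/16) = 37.46 mm); Taking the union: the 2 present regions are separate (no shared area or edge), so areas and boundary lengths simply add and each stays a separate island — boundary = 97.39 mm; (whole slice rotated 80° about Z — lengths, areas and connectivity unchanged). So its perimeter = 97.39 mm. Layer 34 is larger (103.32 vs 97.39 mm).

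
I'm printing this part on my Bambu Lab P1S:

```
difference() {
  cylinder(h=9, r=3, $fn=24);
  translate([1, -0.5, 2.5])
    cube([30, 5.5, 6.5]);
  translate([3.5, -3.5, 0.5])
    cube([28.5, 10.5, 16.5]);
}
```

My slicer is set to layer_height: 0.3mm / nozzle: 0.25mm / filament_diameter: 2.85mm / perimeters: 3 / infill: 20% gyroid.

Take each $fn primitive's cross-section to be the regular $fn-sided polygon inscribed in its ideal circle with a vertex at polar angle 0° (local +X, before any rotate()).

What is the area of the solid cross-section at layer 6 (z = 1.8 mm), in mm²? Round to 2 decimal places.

27.95 mm²

At z = 1.8 mm: the r=3 cylinder contributes a regular 24-gon of circumradius 3 (area = (24/2)·3.000²·sin(360°/24) = 27.95 mm²); the cube at (1, -0.5) is not intersected at this z (z outside [2.5, 9]); the 28.5×10.5 cube at (3.5, -3.5) contributes its full rectangle (area 299.25 mm²); Taking the first minus the rest: starting from the r=3 cylinder (27.95 mm²), the 28.5×10.5 cube at (3.5, -3.5) misses the remaining region (no effect) — area = 27.95 mm². Overall, the cross-section is a single solid region. Net area = 27.95 mm².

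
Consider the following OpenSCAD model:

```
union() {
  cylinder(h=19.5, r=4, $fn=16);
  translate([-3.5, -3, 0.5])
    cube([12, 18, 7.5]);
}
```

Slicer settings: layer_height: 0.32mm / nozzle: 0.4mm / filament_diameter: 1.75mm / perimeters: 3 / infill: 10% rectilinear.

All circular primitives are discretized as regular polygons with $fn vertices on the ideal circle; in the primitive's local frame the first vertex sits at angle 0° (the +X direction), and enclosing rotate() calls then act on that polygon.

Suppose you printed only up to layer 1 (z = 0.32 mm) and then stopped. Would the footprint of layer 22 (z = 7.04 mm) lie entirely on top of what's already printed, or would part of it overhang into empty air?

part overhangs

Compare the two slices. At z = 0.32: the cylinder: section is a regular 16-gon, circumradius r=4 (area = (16/2)·4.000²·sin(360°/16) = 48.98 mm²); the cube at (-3.5, -3) is absent (z outside [0.5, 8]); Merging all regions: only the r=4 cylinder is present, so the union is just that shape — area = 48.98 mm². At z = 7.04: the r=4 cylinder contributes a regular 16-gon of circumradius 4 (area = (16/2)·4.000²·sin(360°/16) = 48.98 mm²); the cube at (-3.5, -3) is present — its section is the full 12×18 rectangle (area 216.00 mm²); Merging all regions: the regions partially overlap — summed areas 264.98 mm² minus the doubly-counted overlap 44.54 mm² gives 220.44 mm² — area = 220.44 mm². Checking containment: at z = 7.04 the cross-section extends beyond the z = 0.32 cross-section by about 171.46 mm².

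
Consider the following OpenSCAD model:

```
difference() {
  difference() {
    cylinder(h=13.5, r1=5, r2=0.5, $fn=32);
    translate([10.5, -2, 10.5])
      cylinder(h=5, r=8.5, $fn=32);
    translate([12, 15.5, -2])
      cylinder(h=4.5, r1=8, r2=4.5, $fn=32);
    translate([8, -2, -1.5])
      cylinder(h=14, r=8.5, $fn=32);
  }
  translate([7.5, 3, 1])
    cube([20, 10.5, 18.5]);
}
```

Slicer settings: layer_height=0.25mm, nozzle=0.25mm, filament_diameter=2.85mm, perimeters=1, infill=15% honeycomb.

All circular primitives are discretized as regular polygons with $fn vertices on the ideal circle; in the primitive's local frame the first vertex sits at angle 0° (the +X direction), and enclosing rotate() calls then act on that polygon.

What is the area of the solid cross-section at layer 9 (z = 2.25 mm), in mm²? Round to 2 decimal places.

29.33 mm²

At z = 2.25 mm: the cone contributes a regular 32-gon of circumradius 4.250 (interpolated between r1=5 and r2=0.5 at t=0.167) (area = (32/2)·4.250²·sin(360°/32) = 56.38 mm²); the cylinder at (10.5, -2) is not intersected at this z (z outside [10.5, 15.5]); the cone at (12, 15.5) contributes a regular 32-gon of circumradius 4.694 (interpolated between r1=8 and r2=4.5 at t=0.944) (area = (32/2)·4.694²·sin(360°/32) = 68.79 mm²); the r=8.5 cylinder at (8, -2) contributes a regular 32-gon of circumradius 8.5 (area = (32/2)·8.500²·sin(360°/32) = 225.52 mm²); Taking the first minus the rest: starting from the cone (56.38 mm²), the cone at (12, 15.5) misses the remaining region (no effect); the r=8.5 cylinder at (8, -2) partially overlaps it — only the 27.05 mm² overlap (of its 225.52 mm²) is removed, clipping the outline — area = 29.33 mm²; the 20×10.5 cube at (7.5, 3) contributes its full rectangle (area 210.00 mm²); Taking the first minus the rest: starting from that combined region (29.33 mm²), the 20×10.5 cube at (7.5, 3) misses the remaining region (no effect) — area = 29.33 mm². Overall, the cross-section is a single solid region. Net area = 29.33 mm².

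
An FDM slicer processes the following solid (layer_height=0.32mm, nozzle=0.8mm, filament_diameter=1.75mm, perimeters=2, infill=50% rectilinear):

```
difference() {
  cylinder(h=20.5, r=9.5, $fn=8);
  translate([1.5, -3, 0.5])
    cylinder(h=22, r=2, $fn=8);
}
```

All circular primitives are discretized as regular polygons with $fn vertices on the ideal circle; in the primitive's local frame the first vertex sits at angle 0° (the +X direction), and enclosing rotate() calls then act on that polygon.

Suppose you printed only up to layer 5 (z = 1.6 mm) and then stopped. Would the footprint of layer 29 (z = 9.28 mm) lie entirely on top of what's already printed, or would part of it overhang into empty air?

Compare the two slices. At z = 1.6: the cylinder: section is a regular 8-gon, circumradius r=9.5 (area = (8/2)·9.500²·sin(360°/8) = 255.27 mm²); the cylinder at (1.5, -3): section is a regular 8-gon, circumradius r=2 (area = (8/2)·2.000²·sin(360°/8) = 11.31 mm²); Subtracting the remaining from the first: starting from the r=9.5 cylinder (255.27 mm²), the r=2 cylinder at (1.5, -3) lies wholly inside it (removes its full 11.31 mm² and its 12.25 mm outline becomes a hole wall) — area = 243.95 mm². At z = 9.28: the r=9.5 cylinder contributes a regular 8-gon of circumradius 9.5 (area = (8/2)·9.500²·sin(360°/8) = 255.27 mm²); the cylinder at (1.5, -3): section is a regular 8-gon, circumradius r=2 (area = (8/2)·2.000²·sin(360°/8) = 11.31 mm²); After the difference (first − rest): starting from the r=9.5 cylinder (255.27 mm²), the r=2 cylinder at (1.5, -3) lies wholly inside it (removes its full 11.31 mm² and its 12.25 mm outline becomes a hole wall) — area = 243.95 mm². Checking containment: the cross-section at z = 9.28 is a subset of the cross-section at z = 1.6.

entirely on top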